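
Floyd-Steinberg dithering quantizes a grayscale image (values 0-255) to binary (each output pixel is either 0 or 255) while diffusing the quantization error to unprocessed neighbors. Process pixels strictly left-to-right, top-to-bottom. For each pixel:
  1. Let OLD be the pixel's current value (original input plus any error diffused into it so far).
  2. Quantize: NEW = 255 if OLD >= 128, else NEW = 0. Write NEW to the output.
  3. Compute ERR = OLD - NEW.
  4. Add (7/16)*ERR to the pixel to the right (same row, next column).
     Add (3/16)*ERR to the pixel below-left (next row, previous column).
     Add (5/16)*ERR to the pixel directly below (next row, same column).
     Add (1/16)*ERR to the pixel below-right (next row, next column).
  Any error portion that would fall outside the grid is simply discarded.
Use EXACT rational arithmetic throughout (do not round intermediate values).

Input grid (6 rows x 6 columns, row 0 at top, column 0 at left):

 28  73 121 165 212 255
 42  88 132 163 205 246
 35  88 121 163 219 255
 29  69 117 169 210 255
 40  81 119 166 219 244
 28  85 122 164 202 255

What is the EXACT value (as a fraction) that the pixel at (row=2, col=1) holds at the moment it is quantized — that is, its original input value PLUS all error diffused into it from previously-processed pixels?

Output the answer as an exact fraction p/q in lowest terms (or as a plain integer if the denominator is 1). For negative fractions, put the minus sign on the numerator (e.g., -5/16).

Answer: 40352161/262144

Derivation:
(0,0): OLD=28 → NEW=0, ERR=28
(0,1): OLD=341/4 → NEW=0, ERR=341/4
(0,2): OLD=10131/64 → NEW=255, ERR=-6189/64
(0,3): OLD=125637/1024 → NEW=0, ERR=125637/1024
(0,4): OLD=4352867/16384 → NEW=255, ERR=174947/16384
(0,5): OLD=68071349/262144 → NEW=255, ERR=1224629/262144
(1,0): OLD=4271/64 → NEW=0, ERR=4271/64
(1,1): OLD=65257/512 → NEW=0, ERR=65257/512
(1,2): OLD=3045373/16384 → NEW=255, ERR=-1132547/16384
(1,3): OLD=10948265/65536 → NEW=255, ERR=-5763415/65536
(1,4): OLD=748289419/4194304 → NEW=255, ERR=-321258101/4194304
(1,5): OLD=14402730589/67108864 → NEW=255, ERR=-2710029731/67108864
(2,0): OLD=653331/8192 → NEW=0, ERR=653331/8192
(2,1): OLD=40352161/262144 → NEW=255, ERR=-26494559/262144
Target (2,1): original=88, with diffused error = 40352161/262144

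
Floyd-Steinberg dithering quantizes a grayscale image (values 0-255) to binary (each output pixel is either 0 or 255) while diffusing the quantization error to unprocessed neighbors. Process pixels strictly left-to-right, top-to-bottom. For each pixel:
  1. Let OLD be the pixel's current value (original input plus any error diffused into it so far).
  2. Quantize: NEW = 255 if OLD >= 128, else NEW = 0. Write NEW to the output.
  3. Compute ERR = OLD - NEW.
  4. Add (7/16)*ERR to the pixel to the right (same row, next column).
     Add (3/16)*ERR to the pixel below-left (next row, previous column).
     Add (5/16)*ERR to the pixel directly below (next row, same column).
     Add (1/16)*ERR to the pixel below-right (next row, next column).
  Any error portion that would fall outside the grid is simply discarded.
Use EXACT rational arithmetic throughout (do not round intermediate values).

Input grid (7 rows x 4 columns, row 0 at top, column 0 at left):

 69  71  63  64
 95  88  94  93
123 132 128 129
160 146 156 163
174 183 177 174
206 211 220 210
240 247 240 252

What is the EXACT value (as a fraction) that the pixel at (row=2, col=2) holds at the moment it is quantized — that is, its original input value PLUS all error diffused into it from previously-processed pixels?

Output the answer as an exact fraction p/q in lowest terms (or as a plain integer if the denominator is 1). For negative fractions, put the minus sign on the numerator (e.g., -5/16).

Answer: 221043075/2097152

Derivation:
(0,0): OLD=69 → NEW=0, ERR=69
(0,1): OLD=1619/16 → NEW=0, ERR=1619/16
(0,2): OLD=27461/256 → NEW=0, ERR=27461/256
(0,3): OLD=454371/4096 → NEW=0, ERR=454371/4096
(1,0): OLD=34697/256 → NEW=255, ERR=-30583/256
(1,1): OLD=187967/2048 → NEW=0, ERR=187967/2048
(1,2): OLD=12766379/65536 → NEW=255, ERR=-3945301/65536
(1,3): OLD=113280157/1048576 → NEW=0, ERR=113280157/1048576
(2,0): OLD=3371045/32768 → NEW=0, ERR=3371045/32768
(2,1): OLD=196016231/1048576 → NEW=255, ERR=-71370649/1048576
(2,2): OLD=221043075/2097152 → NEW=0, ERR=221043075/2097152
Target (2,2): original=128, with diffused error = 221043075/2097152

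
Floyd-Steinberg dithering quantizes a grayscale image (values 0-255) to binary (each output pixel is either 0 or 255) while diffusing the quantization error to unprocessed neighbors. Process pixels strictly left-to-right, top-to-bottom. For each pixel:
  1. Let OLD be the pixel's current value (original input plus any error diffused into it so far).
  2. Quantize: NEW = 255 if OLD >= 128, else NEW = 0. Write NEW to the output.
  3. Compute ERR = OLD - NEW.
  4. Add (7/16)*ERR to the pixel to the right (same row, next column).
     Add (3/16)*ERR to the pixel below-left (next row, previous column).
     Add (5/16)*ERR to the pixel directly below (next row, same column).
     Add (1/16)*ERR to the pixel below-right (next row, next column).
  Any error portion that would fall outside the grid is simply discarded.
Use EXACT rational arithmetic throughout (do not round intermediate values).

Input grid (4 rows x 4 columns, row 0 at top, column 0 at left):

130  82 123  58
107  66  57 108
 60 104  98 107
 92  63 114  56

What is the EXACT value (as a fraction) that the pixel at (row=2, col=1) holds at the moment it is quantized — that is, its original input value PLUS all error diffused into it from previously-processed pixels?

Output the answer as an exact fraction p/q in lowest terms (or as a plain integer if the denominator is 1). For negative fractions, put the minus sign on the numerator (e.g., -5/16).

(0,0): OLD=130 → NEW=255, ERR=-125
(0,1): OLD=437/16 → NEW=0, ERR=437/16
(0,2): OLD=34547/256 → NEW=255, ERR=-30733/256
(0,3): OLD=22437/4096 → NEW=0, ERR=22437/4096
(1,0): OLD=18703/256 → NEW=0, ERR=18703/256
(1,1): OLD=156009/2048 → NEW=0, ERR=156009/2048
(1,2): OLD=3640221/65536 → NEW=0, ERR=3640221/65536
(1,3): OLD=132655067/1048576 → NEW=0, ERR=132655067/1048576
(2,0): OLD=3182227/32768 → NEW=0, ERR=3182227/32768
(2,1): OLD=194273153/1048576 → NEW=255, ERR=-73113727/1048576
Target (2,1): original=104, with diffused error = 194273153/1048576

Answer: 194273153/1048576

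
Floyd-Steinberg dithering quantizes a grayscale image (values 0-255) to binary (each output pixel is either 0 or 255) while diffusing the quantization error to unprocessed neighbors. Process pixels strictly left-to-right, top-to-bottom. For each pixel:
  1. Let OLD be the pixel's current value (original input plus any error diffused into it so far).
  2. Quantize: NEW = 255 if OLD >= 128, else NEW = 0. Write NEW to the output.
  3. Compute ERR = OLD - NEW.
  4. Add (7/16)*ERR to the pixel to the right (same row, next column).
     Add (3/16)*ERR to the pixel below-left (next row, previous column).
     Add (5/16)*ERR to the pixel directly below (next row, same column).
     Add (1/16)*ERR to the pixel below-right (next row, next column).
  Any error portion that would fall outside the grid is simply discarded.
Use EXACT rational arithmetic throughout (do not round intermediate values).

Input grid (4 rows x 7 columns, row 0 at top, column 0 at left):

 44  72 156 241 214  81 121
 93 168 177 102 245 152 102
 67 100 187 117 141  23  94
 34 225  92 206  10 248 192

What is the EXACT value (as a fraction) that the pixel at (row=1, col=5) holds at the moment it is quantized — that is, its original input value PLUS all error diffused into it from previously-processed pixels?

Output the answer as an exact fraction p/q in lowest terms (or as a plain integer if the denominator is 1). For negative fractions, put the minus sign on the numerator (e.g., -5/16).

(0,0): OLD=44 → NEW=0, ERR=44
(0,1): OLD=365/4 → NEW=0, ERR=365/4
(0,2): OLD=12539/64 → NEW=255, ERR=-3781/64
(0,3): OLD=220317/1024 → NEW=255, ERR=-40803/1024
(0,4): OLD=3220555/16384 → NEW=255, ERR=-957365/16384
(0,5): OLD=14532109/262144 → NEW=0, ERR=14532109/262144
(0,6): OLD=609235547/4194304 → NEW=255, ERR=-460311973/4194304
(1,0): OLD=7927/64 → NEW=0, ERR=7927/64
(1,1): OLD=124097/512 → NEW=255, ERR=-6463/512
(1,2): OLD=2478037/16384 → NEW=255, ERR=-1699883/16384
(1,3): OLD=1933809/65536 → NEW=0, ERR=1933809/65536
(1,4): OLD=1038312691/4194304 → NEW=255, ERR=-31234829/4194304
(1,5): OLD=4759225443/33554432 → NEW=255, ERR=-3797154717/33554432
Target (1,5): original=152, with diffused error = 4759225443/33554432

Answer: 4759225443/33554432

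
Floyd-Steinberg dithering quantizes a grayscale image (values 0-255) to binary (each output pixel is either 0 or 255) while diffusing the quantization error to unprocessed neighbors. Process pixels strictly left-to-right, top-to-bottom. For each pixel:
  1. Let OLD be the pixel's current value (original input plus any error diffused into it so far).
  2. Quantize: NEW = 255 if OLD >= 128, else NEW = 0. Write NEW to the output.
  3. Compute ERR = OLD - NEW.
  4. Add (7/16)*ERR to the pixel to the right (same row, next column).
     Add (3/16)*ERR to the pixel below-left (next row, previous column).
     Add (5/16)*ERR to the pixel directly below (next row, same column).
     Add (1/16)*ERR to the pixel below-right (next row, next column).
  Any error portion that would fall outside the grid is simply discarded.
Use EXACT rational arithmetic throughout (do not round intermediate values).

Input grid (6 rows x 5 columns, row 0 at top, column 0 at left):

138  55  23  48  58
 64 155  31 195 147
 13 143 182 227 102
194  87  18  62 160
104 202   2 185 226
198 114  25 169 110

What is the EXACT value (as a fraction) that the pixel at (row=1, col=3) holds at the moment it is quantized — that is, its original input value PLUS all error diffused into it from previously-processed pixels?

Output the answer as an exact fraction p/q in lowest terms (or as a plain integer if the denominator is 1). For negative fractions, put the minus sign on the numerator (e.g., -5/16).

(0,0): OLD=138 → NEW=255, ERR=-117
(0,1): OLD=61/16 → NEW=0, ERR=61/16
(0,2): OLD=6315/256 → NEW=0, ERR=6315/256
(0,3): OLD=240813/4096 → NEW=0, ERR=240813/4096
(0,4): OLD=5486779/65536 → NEW=0, ERR=5486779/65536
(1,0): OLD=7207/256 → NEW=0, ERR=7207/256
(1,1): OLD=339601/2048 → NEW=255, ERR=-182639/2048
(1,2): OLD=717925/65536 → NEW=0, ERR=717925/65536
(1,3): OLD=61709953/262144 → NEW=255, ERR=-5136767/262144
Target (1,3): original=195, with diffused error = 61709953/262144

Answer: 61709953/262144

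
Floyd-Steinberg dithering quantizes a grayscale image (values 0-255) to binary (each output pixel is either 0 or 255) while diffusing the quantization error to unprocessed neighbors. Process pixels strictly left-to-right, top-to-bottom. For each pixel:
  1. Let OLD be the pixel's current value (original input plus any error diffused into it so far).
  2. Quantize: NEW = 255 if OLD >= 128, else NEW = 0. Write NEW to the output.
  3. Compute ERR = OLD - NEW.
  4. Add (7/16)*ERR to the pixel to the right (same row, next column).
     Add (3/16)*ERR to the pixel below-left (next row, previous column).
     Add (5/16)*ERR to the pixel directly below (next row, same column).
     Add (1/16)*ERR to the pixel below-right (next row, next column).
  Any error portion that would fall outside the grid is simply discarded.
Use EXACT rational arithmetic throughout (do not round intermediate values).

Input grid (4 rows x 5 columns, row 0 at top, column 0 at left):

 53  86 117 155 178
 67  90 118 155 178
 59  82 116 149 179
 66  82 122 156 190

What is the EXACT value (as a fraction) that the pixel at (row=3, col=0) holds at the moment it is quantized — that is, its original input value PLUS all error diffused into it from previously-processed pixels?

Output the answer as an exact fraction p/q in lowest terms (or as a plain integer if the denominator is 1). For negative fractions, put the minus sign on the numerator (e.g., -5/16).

Answer: 1815533781/16777216

Derivation:
(0,0): OLD=53 → NEW=0, ERR=53
(0,1): OLD=1747/16 → NEW=0, ERR=1747/16
(0,2): OLD=42181/256 → NEW=255, ERR=-23099/256
(0,3): OLD=473187/4096 → NEW=0, ERR=473187/4096
(0,4): OLD=14977717/65536 → NEW=255, ERR=-1733963/65536
(1,0): OLD=26633/256 → NEW=0, ERR=26633/256
(1,1): OLD=319551/2048 → NEW=255, ERR=-202689/2048
(1,2): OLD=4914475/65536 → NEW=0, ERR=4914475/65536
(1,3): OLD=55917583/262144 → NEW=255, ERR=-10929137/262144
(1,4): OLD=665686861/4194304 → NEW=255, ERR=-403860659/4194304
(2,0): OLD=2390565/32768 → NEW=0, ERR=2390565/32768
(2,1): OLD=108582375/1048576 → NEW=0, ERR=108582375/1048576
(2,2): OLD=2864465269/16777216 → NEW=255, ERR=-1413724811/16777216
(2,3): OLD=23015263119/268435456 → NEW=0, ERR=23015263119/268435456
(2,4): OLD=789479140649/4294967296 → NEW=255, ERR=-305737519831/4294967296
(3,0): OLD=1815533781/16777216 → NEW=0, ERR=1815533781/16777216
Target (3,0): original=66, with diffused error = 1815533781/16777216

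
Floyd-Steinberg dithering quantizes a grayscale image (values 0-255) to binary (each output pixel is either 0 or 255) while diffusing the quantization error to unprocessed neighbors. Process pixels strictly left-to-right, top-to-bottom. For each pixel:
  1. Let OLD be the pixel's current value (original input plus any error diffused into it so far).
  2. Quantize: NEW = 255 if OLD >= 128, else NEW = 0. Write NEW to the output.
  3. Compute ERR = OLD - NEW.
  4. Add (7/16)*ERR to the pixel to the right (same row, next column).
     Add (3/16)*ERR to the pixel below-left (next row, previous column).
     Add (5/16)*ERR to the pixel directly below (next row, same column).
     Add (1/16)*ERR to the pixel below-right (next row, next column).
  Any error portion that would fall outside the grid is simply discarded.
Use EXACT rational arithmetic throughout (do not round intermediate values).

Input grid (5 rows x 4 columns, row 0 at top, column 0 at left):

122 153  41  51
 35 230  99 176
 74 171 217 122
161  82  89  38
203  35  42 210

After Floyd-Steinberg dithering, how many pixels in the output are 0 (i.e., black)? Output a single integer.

(0,0): OLD=122 → NEW=0, ERR=122
(0,1): OLD=1651/8 → NEW=255, ERR=-389/8
(0,2): OLD=2525/128 → NEW=0, ERR=2525/128
(0,3): OLD=122123/2048 → NEW=0, ERR=122123/2048
(1,0): OLD=8193/128 → NEW=0, ERR=8193/128
(1,1): OLD=260231/1024 → NEW=255, ERR=-889/1024
(1,2): OLD=3700371/32768 → NEW=0, ERR=3700371/32768
(1,3): OLD=128593525/524288 → NEW=255, ERR=-5099915/524288
(2,0): OLD=1537469/16384 → NEW=0, ERR=1537469/16384
(2,1): OLD=124234095/524288 → NEW=255, ERR=-9459345/524288
(2,2): OLD=254298411/1048576 → NEW=255, ERR=-13088469/1048576
(2,3): OLD=2022613791/16777216 → NEW=0, ERR=2022613791/16777216
(3,0): OLD=1568182893/8388608 → NEW=255, ERR=-570912147/8388608
(3,1): OLD=6725781939/134217728 → NEW=0, ERR=6725781939/134217728
(3,2): OLD=275951036749/2147483648 → NEW=255, ERR=-271657293491/2147483648
(3,3): OLD=671736645275/34359738368 → NEW=0, ERR=671736645275/34359738368
(4,0): OLD=410443554601/2147483648 → NEW=255, ERR=-137164775639/2147483648
(4,1): OLD=-90312710789/17179869184 → NEW=0, ERR=-90312710789/17179869184
(4,2): OLD=3829792865179/549755813888 → NEW=0, ERR=3829792865179/549755813888
(4,3): OLD=1858182749208237/8796093022208 → NEW=255, ERR=-384820971454803/8796093022208
Output grid:
  Row 0: .#..  (3 black, running=3)
  Row 1: .#.#  (2 black, running=5)
  Row 2: .##.  (2 black, running=7)
  Row 3: #.#.  (2 black, running=9)
  Row 4: #..#  (2 black, running=11)

Answer: 11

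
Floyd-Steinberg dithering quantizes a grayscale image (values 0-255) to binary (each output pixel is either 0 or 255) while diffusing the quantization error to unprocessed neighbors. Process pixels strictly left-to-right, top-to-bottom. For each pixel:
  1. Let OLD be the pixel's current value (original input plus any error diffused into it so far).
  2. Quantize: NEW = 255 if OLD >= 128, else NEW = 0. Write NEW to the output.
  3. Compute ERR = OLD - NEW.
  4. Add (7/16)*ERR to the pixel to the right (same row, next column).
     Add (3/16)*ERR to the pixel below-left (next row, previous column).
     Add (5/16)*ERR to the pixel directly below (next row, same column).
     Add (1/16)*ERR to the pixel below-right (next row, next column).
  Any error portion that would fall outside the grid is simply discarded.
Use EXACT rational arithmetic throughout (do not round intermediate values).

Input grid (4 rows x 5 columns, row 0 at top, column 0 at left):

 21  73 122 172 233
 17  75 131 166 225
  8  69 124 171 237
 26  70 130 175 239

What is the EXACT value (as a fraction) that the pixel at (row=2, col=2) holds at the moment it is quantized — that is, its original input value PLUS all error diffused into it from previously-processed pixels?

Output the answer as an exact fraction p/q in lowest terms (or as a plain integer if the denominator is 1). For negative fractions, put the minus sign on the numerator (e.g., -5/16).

Answer: 1738579877/16777216

Derivation:
(0,0): OLD=21 → NEW=0, ERR=21
(0,1): OLD=1315/16 → NEW=0, ERR=1315/16
(0,2): OLD=40437/256 → NEW=255, ERR=-24843/256
(0,3): OLD=530611/4096 → NEW=255, ERR=-513869/4096
(0,4): OLD=11672805/65536 → NEW=255, ERR=-5038875/65536
(1,0): OLD=9977/256 → NEW=0, ERR=9977/256
(1,1): OLD=206543/2048 → NEW=0, ERR=206543/2048
(1,2): OLD=8284411/65536 → NEW=0, ERR=8284411/65536
(1,3): OLD=42367135/262144 → NEW=255, ERR=-24479585/262144
(1,4): OLD=638696189/4194304 → NEW=255, ERR=-430851331/4194304
(2,0): OLD=1280853/32768 → NEW=0, ERR=1280853/32768
(2,1): OLD=150737911/1048576 → NEW=255, ERR=-116648969/1048576
(2,2): OLD=1738579877/16777216 → NEW=0, ERR=1738579877/16777216
Target (2,2): original=124, with diffused error = 1738579877/16777216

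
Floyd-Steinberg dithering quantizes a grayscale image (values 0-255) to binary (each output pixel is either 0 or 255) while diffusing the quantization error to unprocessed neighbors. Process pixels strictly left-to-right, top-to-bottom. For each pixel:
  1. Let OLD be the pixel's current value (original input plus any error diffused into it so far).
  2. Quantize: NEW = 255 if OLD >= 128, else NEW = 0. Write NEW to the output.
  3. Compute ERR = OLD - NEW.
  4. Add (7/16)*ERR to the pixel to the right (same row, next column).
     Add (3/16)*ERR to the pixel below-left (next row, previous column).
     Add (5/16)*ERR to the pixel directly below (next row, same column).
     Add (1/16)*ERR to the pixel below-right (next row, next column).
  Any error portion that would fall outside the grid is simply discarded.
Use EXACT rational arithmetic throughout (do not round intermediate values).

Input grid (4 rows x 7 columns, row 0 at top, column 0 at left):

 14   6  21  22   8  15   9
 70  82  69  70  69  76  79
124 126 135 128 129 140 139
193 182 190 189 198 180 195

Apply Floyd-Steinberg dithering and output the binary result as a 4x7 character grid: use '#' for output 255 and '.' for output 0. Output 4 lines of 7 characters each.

Answer: .......
..#..#.
#.#.#.#
#######

Derivation:
(0,0): OLD=14 → NEW=0, ERR=14
(0,1): OLD=97/8 → NEW=0, ERR=97/8
(0,2): OLD=3367/128 → NEW=0, ERR=3367/128
(0,3): OLD=68625/2048 → NEW=0, ERR=68625/2048
(0,4): OLD=742519/32768 → NEW=0, ERR=742519/32768
(0,5): OLD=13061953/524288 → NEW=0, ERR=13061953/524288
(0,6): OLD=166931143/8388608 → NEW=0, ERR=166931143/8388608
(1,0): OLD=9811/128 → NEW=0, ERR=9811/128
(1,1): OLD=128133/1024 → NEW=0, ERR=128133/1024
(1,2): OLD=4554921/32768 → NEW=255, ERR=-3800919/32768
(1,3): OLD=4668309/131072 → NEW=0, ERR=4668309/131072
(1,4): OLD=825681983/8388608 → NEW=0, ERR=825681983/8388608
(1,5): OLD=8858077871/67108864 → NEW=255, ERR=-8254682449/67108864
(1,6): OLD=35392002657/1073741824 → NEW=0, ERR=35392002657/1073741824
(2,0): OLD=2808455/16384 → NEW=255, ERR=-1369465/16384
(2,1): OLD=58497917/524288 → NEW=0, ERR=58497917/524288
(2,2): OLD=1359497783/8388608 → NEW=255, ERR=-779597257/8388608
(2,3): OLD=7360278975/67108864 → NEW=0, ERR=7360278975/67108864
(2,4): OLD=100344027151/536870912 → NEW=255, ERR=-36558055409/536870912
(2,5): OLD=1444857615909/17179869184 → NEW=0, ERR=1444857615909/17179869184
(2,6): OLD=49040193882195/274877906944 → NEW=255, ERR=-21053672388525/274877906944
(3,0): OLD=1575380695/8388608 → NEW=255, ERR=-563714345/8388608
(3,1): OLD=11060750795/67108864 → NEW=255, ERR=-6052009525/67108864
(3,2): OLD=80015779953/536870912 → NEW=255, ERR=-56886302607/536870912
(3,3): OLD=340034071991/2147483648 → NEW=255, ERR=-207574258249/2147483648
(3,4): OLD=43171182512855/274877906944 → NEW=255, ERR=-26922683757865/274877906944
(3,5): OLD=318449726715701/2199023255552 → NEW=255, ERR=-242301203450059/2199023255552
(3,6): OLD=4507639012467179/35184372088832 → NEW=255, ERR=-4464375870184981/35184372088832
Row 0: .......
Row 1: ..#..#.
Row 2: #.#.#.#
Row 3: #######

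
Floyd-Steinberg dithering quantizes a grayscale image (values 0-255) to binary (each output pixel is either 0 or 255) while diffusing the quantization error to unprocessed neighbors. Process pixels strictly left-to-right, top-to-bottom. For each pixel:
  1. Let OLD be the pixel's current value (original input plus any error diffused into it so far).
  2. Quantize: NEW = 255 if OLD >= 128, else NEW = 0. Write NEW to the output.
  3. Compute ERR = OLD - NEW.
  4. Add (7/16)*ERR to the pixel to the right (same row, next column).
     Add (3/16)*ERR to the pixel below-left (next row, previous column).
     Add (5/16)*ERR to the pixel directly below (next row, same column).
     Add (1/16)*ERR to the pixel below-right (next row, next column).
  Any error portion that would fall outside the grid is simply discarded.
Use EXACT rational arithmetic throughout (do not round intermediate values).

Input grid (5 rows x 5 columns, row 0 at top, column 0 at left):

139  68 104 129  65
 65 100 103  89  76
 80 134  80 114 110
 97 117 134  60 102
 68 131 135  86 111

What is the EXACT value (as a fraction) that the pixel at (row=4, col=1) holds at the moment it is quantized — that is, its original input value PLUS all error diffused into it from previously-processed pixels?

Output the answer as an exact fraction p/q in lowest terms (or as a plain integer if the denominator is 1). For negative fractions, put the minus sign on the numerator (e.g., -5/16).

(0,0): OLD=139 → NEW=255, ERR=-116
(0,1): OLD=69/4 → NEW=0, ERR=69/4
(0,2): OLD=7139/64 → NEW=0, ERR=7139/64
(0,3): OLD=182069/1024 → NEW=255, ERR=-79051/1024
(0,4): OLD=511603/16384 → NEW=0, ERR=511603/16384
(1,0): OLD=2047/64 → NEW=0, ERR=2047/64
(1,1): OLD=68121/512 → NEW=255, ERR=-62439/512
(1,2): OLD=1165037/16384 → NEW=0, ERR=1165037/16384
(1,3): OLD=7131097/65536 → NEW=0, ERR=7131097/65536
(1,4): OLD=134782251/1048576 → NEW=255, ERR=-132604629/1048576
(2,0): OLD=549923/8192 → NEW=0, ERR=549923/8192
(2,1): OLD=36855121/262144 → NEW=255, ERR=-29991599/262144
(2,2): OLD=272410483/4194304 → NEW=0, ERR=272410483/4194304
(2,3): OLD=10546228841/67108864 → NEW=255, ERR=-6566531479/67108864
(2,4): OLD=37014642335/1073741824 → NEW=0, ERR=37014642335/1073741824
(3,0): OLD=404860371/4194304 → NEW=0, ERR=404860371/4194304
(3,1): OLD=4692611895/33554432 → NEW=255, ERR=-3863768265/33554432
(3,2): OLD=84204043565/1073741824 → NEW=0, ERR=84204043565/1073741824
(3,3): OLD=159459868541/2147483648 → NEW=0, ERR=159459868541/2147483648
(3,4): OLD=4780929809345/34359738368 → NEW=255, ERR=-3980803474495/34359738368
(4,0): OLD=41110332061/536870912 → NEW=0, ERR=41110332061/536870912
(4,1): OLD=2564160975229/17179869184 → NEW=255, ERR=-1816705666691/17179869184
Target (4,1): original=131, with diffused error = 2564160975229/17179869184

Answer: 2564160975229/17179869184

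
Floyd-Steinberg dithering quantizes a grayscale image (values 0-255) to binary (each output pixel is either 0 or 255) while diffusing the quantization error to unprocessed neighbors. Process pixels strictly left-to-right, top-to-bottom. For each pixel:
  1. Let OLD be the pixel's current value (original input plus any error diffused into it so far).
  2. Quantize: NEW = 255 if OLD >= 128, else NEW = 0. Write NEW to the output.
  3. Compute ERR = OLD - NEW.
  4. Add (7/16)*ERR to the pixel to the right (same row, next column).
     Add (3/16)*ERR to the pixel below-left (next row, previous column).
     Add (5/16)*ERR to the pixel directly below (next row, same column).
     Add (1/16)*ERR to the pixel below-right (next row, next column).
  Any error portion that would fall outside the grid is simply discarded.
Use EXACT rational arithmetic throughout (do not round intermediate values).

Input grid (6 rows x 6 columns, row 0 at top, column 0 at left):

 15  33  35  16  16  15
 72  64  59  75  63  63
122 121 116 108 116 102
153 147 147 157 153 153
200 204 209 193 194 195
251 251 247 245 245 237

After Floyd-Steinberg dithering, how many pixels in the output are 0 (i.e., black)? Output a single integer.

Answer: 17

Derivation:
(0,0): OLD=15 → NEW=0, ERR=15
(0,1): OLD=633/16 → NEW=0, ERR=633/16
(0,2): OLD=13391/256 → NEW=0, ERR=13391/256
(0,3): OLD=159273/4096 → NEW=0, ERR=159273/4096
(0,4): OLD=2163487/65536 → NEW=0, ERR=2163487/65536
(0,5): OLD=30873049/1048576 → NEW=0, ERR=30873049/1048576
(1,0): OLD=21531/256 → NEW=0, ERR=21531/256
(1,1): OLD=253757/2048 → NEW=0, ERR=253757/2048
(1,2): OLD=9130369/65536 → NEW=255, ERR=-7581311/65536
(1,3): OLD=12058605/262144 → NEW=0, ERR=12058605/262144
(1,4): OLD=1701077543/16777216 → NEW=0, ERR=1701077543/16777216
(1,5): OLD=31842673121/268435456 → NEW=0, ERR=31842673121/268435456
(2,0): OLD=5620207/32768 → NEW=255, ERR=-2735633/32768
(2,1): OLD=111947957/1048576 → NEW=0, ERR=111947957/1048576
(2,2): OLD=2397914719/16777216 → NEW=255, ERR=-1880275361/16777216
(2,3): OLD=11425136167/134217728 → NEW=0, ERR=11425136167/134217728
(2,4): OLD=902130346997/4294967296 → NEW=255, ERR=-193086313483/4294967296
(2,5): OLD=8640672133379/68719476736 → NEW=0, ERR=8640672133379/68719476736
(3,0): OLD=2465056639/16777216 → NEW=255, ERR=-1813133441/16777216
(3,1): OLD=14341222163/134217728 → NEW=0, ERR=14341222163/134217728
(3,2): OLD=194731191977/1073741824 → NEW=255, ERR=-79072973143/1073741824
(3,3): OLD=9342326953403/68719476736 → NEW=255, ERR=-8181139614277/68719476736
(3,4): OLD=63641041394395/549755813888 → NEW=0, ERR=63641041394395/549755813888
(3,5): OLD=2112201359367925/8796093022208 → NEW=255, ERR=-130802361295115/8796093022208
(4,0): OLD=399995058449/2147483648 → NEW=255, ERR=-147613271791/2147483648
(4,1): OLD=6416872578269/34359738368 → NEW=255, ERR=-2344860705571/34359738368
(4,2): OLD=154465815826055/1099511627776 → NEW=255, ERR=-125909649256825/1099511627776
(4,3): OLD=2160308716500291/17592186044416 → NEW=0, ERR=2160308716500291/17592186044416
(4,4): OLD=77031687211446899/281474976710656 → NEW=255, ERR=5255568150229619/281474976710656
(4,5): OLD=926646739775565893/4503599627370496 → NEW=255, ERR=-221771165203910587/4503599627370496
(5,0): OLD=119145065425895/549755813888 → NEW=255, ERR=-21042667115545/549755813888
(5,1): OLD=3292556701711959/17592186044416 → NEW=255, ERR=-1193450739614121/17592186044416
(5,2): OLD=28188874798967853/140737488355328 → NEW=255, ERR=-7699184731640787/140737488355328
(5,3): OLD=1151951854023765439/4503599627370496 → NEW=255, ERR=3533949044288959/4503599627370496
(5,4): OLD=2248377396304134911/9007199254740992 → NEW=255, ERR=-48458413654818049/9007199254740992
(5,5): OLD=31766557207162357259/144115188075855872 → NEW=255, ERR=-4982815752180890101/144115188075855872
Output grid:
  Row 0: ......  (6 black, running=6)
  Row 1: ..#...  (5 black, running=11)
  Row 2: #.#.#.  (3 black, running=14)
  Row 3: #.##.#  (2 black, running=16)
  Row 4: ###.##  (1 black, running=17)
  Row 5: ######  (0 black, running=17)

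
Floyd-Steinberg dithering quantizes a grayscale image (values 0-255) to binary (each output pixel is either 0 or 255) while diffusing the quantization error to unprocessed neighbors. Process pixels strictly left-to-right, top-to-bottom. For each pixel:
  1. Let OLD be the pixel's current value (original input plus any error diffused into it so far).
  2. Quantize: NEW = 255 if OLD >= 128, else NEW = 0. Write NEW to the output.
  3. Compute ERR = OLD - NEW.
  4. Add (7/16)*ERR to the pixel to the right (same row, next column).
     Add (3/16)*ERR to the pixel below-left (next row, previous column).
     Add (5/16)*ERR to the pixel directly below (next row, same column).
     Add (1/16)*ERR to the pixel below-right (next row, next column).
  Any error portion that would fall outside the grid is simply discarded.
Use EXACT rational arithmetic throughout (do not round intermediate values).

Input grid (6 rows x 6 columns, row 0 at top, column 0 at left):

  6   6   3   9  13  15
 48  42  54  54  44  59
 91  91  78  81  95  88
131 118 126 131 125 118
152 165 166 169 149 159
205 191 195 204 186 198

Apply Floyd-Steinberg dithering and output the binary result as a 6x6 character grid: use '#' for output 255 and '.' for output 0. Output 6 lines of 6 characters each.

Answer: ......
......
.#.#.#
#.#.#.
#.##.#
######

Derivation:
(0,0): OLD=6 → NEW=0, ERR=6
(0,1): OLD=69/8 → NEW=0, ERR=69/8
(0,2): OLD=867/128 → NEW=0, ERR=867/128
(0,3): OLD=24501/2048 → NEW=0, ERR=24501/2048
(0,4): OLD=597491/32768 → NEW=0, ERR=597491/32768
(0,5): OLD=12046757/524288 → NEW=0, ERR=12046757/524288
(1,0): OLD=6591/128 → NEW=0, ERR=6591/128
(1,1): OLD=70521/1024 → NEW=0, ERR=70521/1024
(1,2): OLD=2917293/32768 → NEW=0, ERR=2917293/32768
(1,3): OLD=13176777/131072 → NEW=0, ERR=13176777/131072
(1,4): OLD=828260315/8388608 → NEW=0, ERR=828260315/8388608
(1,5): OLD=14833366413/134217728 → NEW=0, ERR=14833366413/134217728
(2,0): OLD=1966147/16384 → NEW=0, ERR=1966147/16384
(2,1): OLD=96958801/524288 → NEW=255, ERR=-36734639/524288
(2,2): OLD=824780467/8388608 → NEW=0, ERR=824780467/8388608
(2,3): OLD=12046637915/67108864 → NEW=255, ERR=-5066122405/67108864
(2,4): OLD=257339176977/2147483648 → NEW=0, ERR=257339176977/2147483648
(2,5): OLD=6223735168903/34359738368 → NEW=255, ERR=-2537998114937/34359738368
(3,0): OLD=1303287251/8388608 → NEW=255, ERR=-835807789/8388608
(3,1): OLD=5264637463/67108864 → NEW=0, ERR=5264637463/67108864
(3,2): OLD=92617374869/536870912 → NEW=255, ERR=-44284707691/536870912
(3,3): OLD=3433735656543/34359738368 → NEW=0, ERR=3433735656543/34359738368
(3,4): OLD=51567455736895/274877906944 → NEW=255, ERR=-18526410533825/274877906944
(3,5): OLD=320704104629073/4398046511104 → NEW=0, ERR=320704104629073/4398046511104
(4,0): OLD=145570358077/1073741824 → NEW=255, ERR=-128233807043/1073741824
(4,1): OLD=1985521119961/17179869184 → NEW=0, ERR=1985521119961/17179869184
(4,2): OLD=117882355674427/549755813888 → NEW=255, ERR=-22305376867013/549755813888
(4,3): OLD=1448594931328967/8796093022208 → NEW=255, ERR=-794408789334073/8796093022208
(4,4): OLD=15248059510042807/140737488355328 → NEW=0, ERR=15248059510042807/140737488355328
(4,5): OLD=506599721493587361/2251799813685248 → NEW=255, ERR=-67609230996150879/2251799813685248
(5,0): OLD=52047829719963/274877906944 → NEW=255, ERR=-18046036550757/274877906944
(5,1): OLD=1612520794917835/8796093022208 → NEW=255, ERR=-630482925745205/8796093022208
(5,2): OLD=9939680022564649/70368744177664 → NEW=255, ERR=-8004349742739671/70368744177664
(5,3): OLD=323787564498882451/2251799813685248 → NEW=255, ERR=-250421387990855789/2251799813685248
(5,4): OLD=720256868417094595/4503599627370496 → NEW=255, ERR=-428161036562381885/4503599627370496
(5,5): OLD=11082121957932919167/72057594037927936 → NEW=255, ERR=-7292564521738704513/72057594037927936
Row 0: ......
Row 1: ......
Row 2: .#.#.#
Row 3: #.#.#.
Row 4: #.##.#
Row 5: ######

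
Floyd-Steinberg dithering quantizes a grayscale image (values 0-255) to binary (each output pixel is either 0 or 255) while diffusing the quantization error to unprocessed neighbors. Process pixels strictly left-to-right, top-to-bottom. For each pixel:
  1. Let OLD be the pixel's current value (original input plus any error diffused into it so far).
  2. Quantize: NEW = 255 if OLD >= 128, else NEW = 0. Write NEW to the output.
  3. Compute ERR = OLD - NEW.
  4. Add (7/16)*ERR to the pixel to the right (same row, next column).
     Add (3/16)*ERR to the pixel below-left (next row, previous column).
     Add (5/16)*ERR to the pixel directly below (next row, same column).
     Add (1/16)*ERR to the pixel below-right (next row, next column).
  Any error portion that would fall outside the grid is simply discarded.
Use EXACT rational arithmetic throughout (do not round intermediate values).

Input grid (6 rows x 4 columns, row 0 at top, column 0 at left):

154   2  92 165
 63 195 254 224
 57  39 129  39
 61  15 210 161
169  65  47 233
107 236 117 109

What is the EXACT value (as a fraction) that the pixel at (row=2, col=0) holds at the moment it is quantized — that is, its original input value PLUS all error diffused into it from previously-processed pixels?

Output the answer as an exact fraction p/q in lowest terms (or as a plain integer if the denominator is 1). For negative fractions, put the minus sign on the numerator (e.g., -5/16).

Answer: 1768235/32768

Derivation:
(0,0): OLD=154 → NEW=255, ERR=-101
(0,1): OLD=-675/16 → NEW=0, ERR=-675/16
(0,2): OLD=18827/256 → NEW=0, ERR=18827/256
(0,3): OLD=807629/4096 → NEW=255, ERR=-236851/4096
(1,0): OLD=6023/256 → NEW=0, ERR=6023/256
(1,1): OLD=408753/2048 → NEW=255, ERR=-113487/2048
(1,2): OLD=15680133/65536 → NEW=255, ERR=-1031547/65536
(1,3): OLD=213531827/1048576 → NEW=255, ERR=-53855053/1048576
(2,0): OLD=1768235/32768 → NEW=0, ERR=1768235/32768
Target (2,0): original=57, with diffused error = 1768235/32768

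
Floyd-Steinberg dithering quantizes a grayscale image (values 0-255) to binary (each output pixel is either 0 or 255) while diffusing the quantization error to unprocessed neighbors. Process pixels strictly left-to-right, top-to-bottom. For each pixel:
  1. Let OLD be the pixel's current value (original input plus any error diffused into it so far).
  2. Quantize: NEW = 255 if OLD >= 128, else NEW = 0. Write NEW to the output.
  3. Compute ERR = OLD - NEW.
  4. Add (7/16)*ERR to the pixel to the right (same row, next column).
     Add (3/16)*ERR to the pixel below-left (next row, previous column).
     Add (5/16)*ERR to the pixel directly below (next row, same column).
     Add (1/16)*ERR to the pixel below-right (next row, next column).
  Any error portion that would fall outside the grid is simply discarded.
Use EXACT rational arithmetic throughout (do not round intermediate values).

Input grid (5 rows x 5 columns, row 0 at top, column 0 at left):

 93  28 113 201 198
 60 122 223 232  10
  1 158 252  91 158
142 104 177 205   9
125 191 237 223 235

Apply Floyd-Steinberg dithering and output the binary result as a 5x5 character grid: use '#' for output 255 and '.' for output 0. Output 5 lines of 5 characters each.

(0,0): OLD=93 → NEW=0, ERR=93
(0,1): OLD=1099/16 → NEW=0, ERR=1099/16
(0,2): OLD=36621/256 → NEW=255, ERR=-28659/256
(0,3): OLD=622683/4096 → NEW=255, ERR=-421797/4096
(0,4): OLD=10023549/65536 → NEW=255, ERR=-6688131/65536
(1,0): OLD=26097/256 → NEW=0, ERR=26097/256
(1,1): OLD=354071/2048 → NEW=255, ERR=-168169/2048
(1,2): OLD=8983395/65536 → NEW=255, ERR=-7728285/65536
(1,3): OLD=32006695/262144 → NEW=0, ERR=32006695/262144
(1,4): OLD=105232277/4194304 → NEW=0, ERR=105232277/4194304
(2,0): OLD=572141/32768 → NEW=0, ERR=572141/32768
(2,1): OLD=130273919/1048576 → NEW=0, ERR=130273919/1048576
(2,2): OLD=4819490877/16777216 → NEW=255, ERR=541300797/16777216
(2,3): OLD=37743220839/268435456 → NEW=255, ERR=-30707820441/268435456
(2,4): OLD=530099274001/4294967296 → NEW=0, ERR=530099274001/4294967296
(3,0): OLD=2864728989/16777216 → NEW=255, ERR=-1413461091/16777216
(3,1): OLD=15180905945/134217728 → NEW=0, ERR=15180905945/134217728
(3,2): OLD=957272620323/4294967296 → NEW=255, ERR=-137944040157/4294967296
(3,3): OLD=1549266205067/8589934592 → NEW=255, ERR=-641167115893/8589934592
(3,4): OLD=1067123255895/137438953472 → NEW=0, ERR=1067123255895/137438953472
(4,0): OLD=257439730195/2147483648 → NEW=0, ERR=257439730195/2147483648
(4,1): OLD=18382843070739/68719476736 → NEW=255, ERR=859376503059/68719476736
(4,2): OLD=247948981154173/1099511627776 → NEW=255, ERR=-32426483928707/1099511627776
(4,3): OLD=3276022430093587/17592186044416 → NEW=255, ERR=-1209985011232493/17592186044416
(4,4): OLD=57046573078800645/281474976710656 → NEW=255, ERR=-14729545982416635/281474976710656
Row 0: ..###
Row 1: .##..
Row 2: ..##.
Row 3: #.##.
Row 4: .####

Answer: ..###
.##..
..##.
#.##.
.####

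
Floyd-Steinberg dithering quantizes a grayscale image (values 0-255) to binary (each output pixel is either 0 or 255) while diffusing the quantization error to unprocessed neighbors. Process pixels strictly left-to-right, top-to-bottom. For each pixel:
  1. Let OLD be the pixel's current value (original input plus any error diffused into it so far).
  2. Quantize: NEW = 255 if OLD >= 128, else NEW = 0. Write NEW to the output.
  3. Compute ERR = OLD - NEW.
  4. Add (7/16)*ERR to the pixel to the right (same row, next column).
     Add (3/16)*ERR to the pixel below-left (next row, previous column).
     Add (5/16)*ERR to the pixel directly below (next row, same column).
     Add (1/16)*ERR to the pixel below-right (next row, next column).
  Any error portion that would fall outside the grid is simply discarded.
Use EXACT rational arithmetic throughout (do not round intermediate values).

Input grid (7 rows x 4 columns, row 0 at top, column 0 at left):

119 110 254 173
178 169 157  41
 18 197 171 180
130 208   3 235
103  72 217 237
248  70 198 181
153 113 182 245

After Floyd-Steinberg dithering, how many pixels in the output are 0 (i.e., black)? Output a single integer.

(0,0): OLD=119 → NEW=0, ERR=119
(0,1): OLD=2593/16 → NEW=255, ERR=-1487/16
(0,2): OLD=54615/256 → NEW=255, ERR=-10665/256
(0,3): OLD=633953/4096 → NEW=255, ERR=-410527/4096
(1,0): OLD=50627/256 → NEW=255, ERR=-14653/256
(1,1): OLD=234581/2048 → NEW=0, ERR=234581/2048
(1,2): OLD=11107833/65536 → NEW=255, ERR=-5603847/65536
(1,3): OLD=-31807713/1048576 → NEW=0, ERR=-31807713/1048576
(2,0): OLD=707447/32768 → NEW=0, ERR=707447/32768
(2,1): OLD=233443981/1048576 → NEW=255, ERR=-33942899/1048576
(2,2): OLD=275959777/2097152 → NEW=255, ERR=-258813983/2097152
(2,3): OLD=3730699645/33554432 → NEW=0, ERR=3730699645/33554432
(3,0): OLD=2192400903/16777216 → NEW=255, ERR=-2085789177/16777216
(3,1): OLD=32669295961/268435456 → NEW=0, ERR=32669295961/268435456
(3,2): OLD=156776433831/4294967296 → NEW=0, ERR=156776433831/4294967296
(3,3): OLD=19104108805393/68719476736 → NEW=255, ERR=1580642237713/68719476736
(4,0): OLD=373526385211/4294967296 → NEW=0, ERR=373526385211/4294967296
(4,1): OLD=5056198985265/34359738368 → NEW=255, ERR=-3705534298575/34359738368
(4,2): OLD=212363924232977/1099511627776 → NEW=255, ERR=-68011540849903/1099511627776
(4,3): OLD=3859853452655047/17592186044416 → NEW=255, ERR=-626153988671033/17592186044416
(5,0): OLD=140163894356939/549755813888 → NEW=255, ERR=-23838184501/549755813888
(5,1): OLD=529821932818413/17592186044416 → NEW=0, ERR=529821932818413/17592186044416
(5,2): OLD=1569505628861345/8796093022208 → NEW=255, ERR=-673498091801695/8796093022208
(5,3): OLD=37299042902451393/281474976710656 → NEW=255, ERR=-34477076158765887/281474976710656
(6,0): OLD=44651323125665447/281474976710656 → NEW=255, ERR=-27124795935551833/281474976710656
(6,1): OLD=296750919006049025/4503599627370496 → NEW=0, ERR=296750919006049025/4503599627370496
(6,2): OLD=11948318192113639479/72057594037927936 → NEW=255, ERR=-6426368287557984201/72057594037927936
(6,3): OLD=187833236764511798913/1152921504606846976 → NEW=255, ERR=-106161746910234179967/1152921504606846976
Output grid:
  Row 0: .###  (1 black, running=1)
  Row 1: #.#.  (2 black, running=3)
  Row 2: .##.  (2 black, running=5)
  Row 3: #..#  (2 black, running=7)
  Row 4: .###  (1 black, running=8)
  Row 5: #.##  (1 black, running=9)
  Row 6: #.##  (1 black, running=10)

Answer: 10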